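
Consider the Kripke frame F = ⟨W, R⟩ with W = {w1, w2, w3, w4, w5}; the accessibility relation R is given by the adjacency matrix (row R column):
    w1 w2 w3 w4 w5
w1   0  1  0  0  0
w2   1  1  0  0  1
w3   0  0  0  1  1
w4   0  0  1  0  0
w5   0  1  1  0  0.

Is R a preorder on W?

Reflexive: no — w1 is not related to itself.
Transitive: no — w1 R w2 and w2 R w5, but not w1 R w5.
So R is not a preorder.

No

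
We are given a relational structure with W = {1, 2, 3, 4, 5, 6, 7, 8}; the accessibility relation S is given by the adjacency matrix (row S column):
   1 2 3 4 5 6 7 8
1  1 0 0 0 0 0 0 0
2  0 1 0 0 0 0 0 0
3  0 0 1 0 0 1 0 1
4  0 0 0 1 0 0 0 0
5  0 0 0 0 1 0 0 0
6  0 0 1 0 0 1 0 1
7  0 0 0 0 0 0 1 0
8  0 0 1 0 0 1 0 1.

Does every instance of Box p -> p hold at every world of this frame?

The schema T characterises exactly the reflexive frames.
Reflexive: yes — every world is S-related to itself.

Yes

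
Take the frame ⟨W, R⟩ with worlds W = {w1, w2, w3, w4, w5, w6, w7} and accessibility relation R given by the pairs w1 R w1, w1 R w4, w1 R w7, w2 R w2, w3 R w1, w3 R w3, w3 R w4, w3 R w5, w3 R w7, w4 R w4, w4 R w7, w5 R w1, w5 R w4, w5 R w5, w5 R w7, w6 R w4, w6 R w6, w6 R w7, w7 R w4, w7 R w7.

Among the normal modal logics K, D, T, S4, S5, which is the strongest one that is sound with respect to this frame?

Serial (axiom D): yes — every world has a successor (e.g. w1 R w1).
Reflexive (axiom T): yes — every world is R-related to itself.
Transitive (axiom 4): yes — every two-step R-path is closed by a direct edge.
Euclidean (axiom 5): no — w3 R w1 and w3 R w5, but not w1 R w5.
So F validates K, D, T, S4; S5 would additionally require R to be Euclidean. The strongest is S4.

S4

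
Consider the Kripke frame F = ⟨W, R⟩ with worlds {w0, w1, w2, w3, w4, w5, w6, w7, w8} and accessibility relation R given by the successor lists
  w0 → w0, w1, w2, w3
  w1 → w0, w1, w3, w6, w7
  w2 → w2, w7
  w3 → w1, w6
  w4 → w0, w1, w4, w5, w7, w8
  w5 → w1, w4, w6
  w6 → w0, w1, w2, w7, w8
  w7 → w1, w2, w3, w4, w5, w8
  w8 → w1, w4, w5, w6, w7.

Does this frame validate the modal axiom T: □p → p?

By correspondence theory, T is valid on a frame iff R is reflexive.
Reflexive: no — w3 is not related to itself.

No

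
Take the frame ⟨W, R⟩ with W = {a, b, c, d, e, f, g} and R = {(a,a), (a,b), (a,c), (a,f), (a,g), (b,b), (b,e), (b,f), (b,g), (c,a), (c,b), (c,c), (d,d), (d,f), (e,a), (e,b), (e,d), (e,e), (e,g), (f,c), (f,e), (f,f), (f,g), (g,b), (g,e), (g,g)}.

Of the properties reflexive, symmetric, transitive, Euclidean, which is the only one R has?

Reflexive: yes — every world is R-related to itself.
Symmetric: no — a R b but not b R a.
Transitive: no — a R b and b R e, but not a R e.
Euclidean: no — a R b and a R c, but not b R c.
Only reflexive holds.

reflexive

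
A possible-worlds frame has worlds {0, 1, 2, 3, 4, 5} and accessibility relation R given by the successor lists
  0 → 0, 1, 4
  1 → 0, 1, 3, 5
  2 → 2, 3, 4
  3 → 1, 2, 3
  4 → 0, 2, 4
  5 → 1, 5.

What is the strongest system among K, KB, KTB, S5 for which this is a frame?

Symmetric (axiom B): yes — every pair in R has its reverse in R.
Reflexive (axiom T): yes — every world is R-related to itself.
Euclidean (axiom 5): no — 0 R 1 and 0 R 4, but not 1 R 4.
So F validates K, KB, KTB; S5 would additionally require R to be Euclidean. The strongest is KTB.

KTB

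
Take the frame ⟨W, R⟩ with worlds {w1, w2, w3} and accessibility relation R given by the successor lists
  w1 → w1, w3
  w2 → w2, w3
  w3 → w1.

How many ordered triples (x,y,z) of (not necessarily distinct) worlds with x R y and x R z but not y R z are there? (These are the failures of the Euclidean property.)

3

Enumerating: (w1,w3,w3), (w2,w3,w2), (w2,w3,w3).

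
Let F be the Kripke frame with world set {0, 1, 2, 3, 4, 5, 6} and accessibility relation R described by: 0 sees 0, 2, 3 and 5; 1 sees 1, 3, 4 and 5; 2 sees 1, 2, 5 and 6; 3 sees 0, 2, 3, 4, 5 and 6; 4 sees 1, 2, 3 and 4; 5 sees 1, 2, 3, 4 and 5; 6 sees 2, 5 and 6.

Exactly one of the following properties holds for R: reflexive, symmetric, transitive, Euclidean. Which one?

Reflexive: yes — every world is R-related to itself.
Symmetric: no — 0 R 2 but not 2 R 0.
Transitive: no — 0 R 2 and 2 R 1, but not 0 R 1.
Euclidean: no — 0 R 2 and 0 R 3, but not 2 R 3.
Only reflexive holds.

reflexive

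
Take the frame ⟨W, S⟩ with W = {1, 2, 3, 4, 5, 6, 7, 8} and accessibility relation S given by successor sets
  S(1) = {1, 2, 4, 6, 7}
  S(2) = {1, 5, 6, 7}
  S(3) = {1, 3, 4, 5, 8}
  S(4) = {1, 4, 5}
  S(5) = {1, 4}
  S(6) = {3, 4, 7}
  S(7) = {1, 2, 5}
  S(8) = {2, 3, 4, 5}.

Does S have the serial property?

Yes

Serial: yes — every world has a successor (e.g. 1 S 1).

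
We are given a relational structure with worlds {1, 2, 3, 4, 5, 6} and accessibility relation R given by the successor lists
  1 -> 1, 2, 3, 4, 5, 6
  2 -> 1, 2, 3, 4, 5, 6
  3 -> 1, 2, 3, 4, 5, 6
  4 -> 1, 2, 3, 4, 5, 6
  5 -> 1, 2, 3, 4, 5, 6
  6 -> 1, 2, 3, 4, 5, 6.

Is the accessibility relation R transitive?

Transitive: yes — every two-step R-path is closed by a direct edge.

Yes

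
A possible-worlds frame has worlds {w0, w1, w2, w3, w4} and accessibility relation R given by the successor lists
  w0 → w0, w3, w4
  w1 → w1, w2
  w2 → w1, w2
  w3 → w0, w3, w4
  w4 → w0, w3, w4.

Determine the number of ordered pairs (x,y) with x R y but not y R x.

R is symmetric; there are no such tuples.

0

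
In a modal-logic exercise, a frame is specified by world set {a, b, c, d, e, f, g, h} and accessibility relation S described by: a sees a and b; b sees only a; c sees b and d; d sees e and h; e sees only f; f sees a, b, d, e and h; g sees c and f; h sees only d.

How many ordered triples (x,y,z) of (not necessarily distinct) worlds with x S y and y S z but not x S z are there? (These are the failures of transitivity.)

Enumerating: (b,a,b), (c,b,a), (c,d,e), (c,d,h), (d,e,f), (d,h,d), (e,f,a), (e,f,b), (e,f,d), (e,f,e), (e,f,h), (f,e,f), … and 9 more.
Total: 21.

21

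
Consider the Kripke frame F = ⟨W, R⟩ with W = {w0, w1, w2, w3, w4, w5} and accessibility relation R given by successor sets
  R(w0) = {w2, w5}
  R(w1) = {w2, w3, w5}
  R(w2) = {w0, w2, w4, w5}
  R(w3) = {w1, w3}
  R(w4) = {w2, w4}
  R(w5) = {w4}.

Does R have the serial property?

Serial: yes — every world has a successor (e.g. w0 R w2).

Yes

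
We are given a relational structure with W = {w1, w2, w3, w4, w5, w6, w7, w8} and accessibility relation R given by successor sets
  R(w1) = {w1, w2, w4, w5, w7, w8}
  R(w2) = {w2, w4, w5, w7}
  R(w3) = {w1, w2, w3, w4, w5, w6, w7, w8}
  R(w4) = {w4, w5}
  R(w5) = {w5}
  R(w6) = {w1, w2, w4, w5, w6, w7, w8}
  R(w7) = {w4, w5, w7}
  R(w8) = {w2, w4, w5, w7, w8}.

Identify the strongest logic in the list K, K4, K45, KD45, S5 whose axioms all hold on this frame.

K4

Transitive (axiom 4): yes — every two-step R-path is closed by a direct edge.
Euclidean (axiom 5): no — w1 R w2 and w1 R w8, but not w2 R w8.
Serial (axiom D): yes — every world has a successor (e.g. w1 R w1).
Reflexive (axiom T): yes — every world is R-related to itself.
So F validates K, K4; K45 would additionally require R to be Euclidean. The strongest is K4.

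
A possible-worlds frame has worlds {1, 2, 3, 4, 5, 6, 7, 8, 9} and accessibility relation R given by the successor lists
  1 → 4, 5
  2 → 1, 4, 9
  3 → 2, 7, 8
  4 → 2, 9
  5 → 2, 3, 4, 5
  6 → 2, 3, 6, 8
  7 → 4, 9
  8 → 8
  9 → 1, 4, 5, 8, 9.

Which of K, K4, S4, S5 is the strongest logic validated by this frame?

K

Transitive (axiom 4): no — 1 R 4 and 4 R 2, but not 1 R 2.
Reflexive (axiom T): no — 1 is not related to itself.
Euclidean (axiom 5): no — 1 R 4 and 1 R 5, but not 4 R 5.
So F validates K; K4 would additionally require R to be transitive. The strongest is K.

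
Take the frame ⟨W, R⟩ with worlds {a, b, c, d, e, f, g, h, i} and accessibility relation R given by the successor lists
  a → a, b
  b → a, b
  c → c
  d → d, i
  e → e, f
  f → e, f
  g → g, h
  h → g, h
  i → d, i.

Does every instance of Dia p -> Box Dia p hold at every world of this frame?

By correspondence theory, 5 is valid on a frame iff R is Euclidean.
Euclidean: yes — any two successors of a common world are R-related.

Yes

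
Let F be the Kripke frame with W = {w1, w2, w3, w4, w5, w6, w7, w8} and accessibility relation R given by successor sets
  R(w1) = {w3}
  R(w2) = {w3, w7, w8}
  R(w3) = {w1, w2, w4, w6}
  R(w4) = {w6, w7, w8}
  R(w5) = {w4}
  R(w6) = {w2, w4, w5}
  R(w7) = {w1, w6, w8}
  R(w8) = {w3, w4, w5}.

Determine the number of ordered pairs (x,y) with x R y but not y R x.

Enumerating: (w2,w7), (w2,w8), (w3,w4), (w3,w6), (w4,w7), (w5,w4), (w6,w2), (w6,w5), (w7,w1), (w7,w6), (w7,w8), (w8,w3), (w8,w5).

13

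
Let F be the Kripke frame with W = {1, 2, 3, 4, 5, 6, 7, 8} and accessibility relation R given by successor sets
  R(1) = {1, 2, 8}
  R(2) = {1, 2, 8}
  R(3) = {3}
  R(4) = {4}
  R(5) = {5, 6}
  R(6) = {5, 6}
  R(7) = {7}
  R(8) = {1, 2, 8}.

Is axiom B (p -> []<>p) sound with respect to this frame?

Yes

The schema B characterises exactly the symmetric frames.
Symmetric: yes — every pair in R has its reverse in R.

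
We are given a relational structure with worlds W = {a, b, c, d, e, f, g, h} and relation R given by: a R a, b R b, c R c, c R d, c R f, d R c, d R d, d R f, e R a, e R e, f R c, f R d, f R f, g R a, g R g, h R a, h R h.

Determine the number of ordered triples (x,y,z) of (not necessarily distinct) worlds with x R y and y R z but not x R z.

R is transitive; there are no such tuples.

0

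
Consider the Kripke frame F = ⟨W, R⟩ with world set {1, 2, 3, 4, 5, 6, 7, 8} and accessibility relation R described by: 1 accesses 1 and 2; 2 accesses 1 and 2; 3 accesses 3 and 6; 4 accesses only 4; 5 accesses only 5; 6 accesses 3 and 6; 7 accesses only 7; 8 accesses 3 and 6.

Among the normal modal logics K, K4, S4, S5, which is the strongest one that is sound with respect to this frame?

Transitive (axiom 4): yes — every two-step R-path is closed by a direct edge.
Reflexive (axiom T): no — 8 is not related to itself.
Euclidean (axiom 5): yes — any two successors of a common world are R-related.
So F validates K, K4; S4 would additionally require R to be reflexive. The strongest is K4.

K4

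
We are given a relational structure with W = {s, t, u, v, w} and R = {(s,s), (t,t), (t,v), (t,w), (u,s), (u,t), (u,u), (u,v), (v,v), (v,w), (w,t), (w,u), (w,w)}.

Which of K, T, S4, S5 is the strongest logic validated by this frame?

T

Reflexive (axiom T): yes — every world is R-related to itself.
Transitive (axiom 4): no — t R w and w R u, but not t R u.
Euclidean (axiom 5): no — t R w and t R v, but not w R v.
So F validates K, T; S4 would additionally require R to be transitive. The strongest is T.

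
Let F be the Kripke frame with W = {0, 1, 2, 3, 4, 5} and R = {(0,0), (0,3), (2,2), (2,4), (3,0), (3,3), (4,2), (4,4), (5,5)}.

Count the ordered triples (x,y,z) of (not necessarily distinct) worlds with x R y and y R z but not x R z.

0

R is transitive; there are no such tuples.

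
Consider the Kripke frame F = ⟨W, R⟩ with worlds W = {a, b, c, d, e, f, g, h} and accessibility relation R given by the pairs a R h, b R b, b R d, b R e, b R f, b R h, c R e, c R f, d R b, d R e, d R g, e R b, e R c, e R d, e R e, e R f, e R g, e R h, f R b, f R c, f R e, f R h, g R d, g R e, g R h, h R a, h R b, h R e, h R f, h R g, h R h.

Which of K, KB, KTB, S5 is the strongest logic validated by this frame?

Symmetric (axiom B): yes — every pair in R has its reverse in R.
Reflexive (axiom T): no — a is not related to itself.
Euclidean (axiom 5): no — b R d and b R f, but not d R f.
So F validates K, KB; KTB would additionally require R to be reflexive. The strongest is KB.

KB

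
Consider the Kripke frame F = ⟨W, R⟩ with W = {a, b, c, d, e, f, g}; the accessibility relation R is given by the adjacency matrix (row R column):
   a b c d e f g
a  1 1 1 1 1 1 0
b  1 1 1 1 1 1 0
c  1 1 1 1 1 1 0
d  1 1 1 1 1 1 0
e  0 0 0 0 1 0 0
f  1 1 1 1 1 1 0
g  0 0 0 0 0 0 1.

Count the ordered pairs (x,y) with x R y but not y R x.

5

Enumerating: (a,e), (b,e), (c,e), (d,e), (f,e).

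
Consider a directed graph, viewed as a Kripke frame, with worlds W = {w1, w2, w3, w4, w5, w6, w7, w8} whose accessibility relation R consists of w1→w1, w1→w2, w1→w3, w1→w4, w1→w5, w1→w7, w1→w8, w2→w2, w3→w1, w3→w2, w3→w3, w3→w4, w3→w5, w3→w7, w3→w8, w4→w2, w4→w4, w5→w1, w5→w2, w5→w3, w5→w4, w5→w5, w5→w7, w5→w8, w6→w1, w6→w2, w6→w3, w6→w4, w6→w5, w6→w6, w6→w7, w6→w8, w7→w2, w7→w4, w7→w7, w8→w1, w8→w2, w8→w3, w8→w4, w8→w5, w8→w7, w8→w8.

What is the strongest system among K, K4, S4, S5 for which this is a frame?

Transitive (axiom 4): yes — every two-step R-path is closed by a direct edge.
Reflexive (axiom T): yes — every world is R-related to itself.
Euclidean (axiom 5): no — w1 R w2 and w1 R w3, but not w2 R w3.
So F validates K, K4, S4; S5 would additionally require R to be Euclidean. The strongest is S4.

S4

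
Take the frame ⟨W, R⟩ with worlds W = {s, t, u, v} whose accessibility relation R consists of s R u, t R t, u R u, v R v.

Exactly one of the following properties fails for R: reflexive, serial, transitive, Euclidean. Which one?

reflexive

Reflexive: no — s is not related to itself.
Serial: yes — every world has a successor (e.g. s R u).
Transitive: yes — every two-step R-path is closed by a direct edge.
Euclidean: yes — any two successors of a common world are R-related.
Only reflexive fails.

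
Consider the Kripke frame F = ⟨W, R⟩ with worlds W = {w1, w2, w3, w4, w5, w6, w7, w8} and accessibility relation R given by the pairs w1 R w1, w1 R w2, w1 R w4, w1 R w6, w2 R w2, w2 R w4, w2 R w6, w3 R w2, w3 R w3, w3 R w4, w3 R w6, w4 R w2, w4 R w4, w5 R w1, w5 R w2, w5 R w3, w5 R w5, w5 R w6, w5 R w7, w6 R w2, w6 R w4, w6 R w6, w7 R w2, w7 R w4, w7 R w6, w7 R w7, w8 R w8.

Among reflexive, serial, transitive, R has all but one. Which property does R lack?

Reflexive: yes — every world is R-related to itself.
Serial: yes — every world has a successor (e.g. w1 R w1).
Transitive: no — w4 R w2 and w2 R w6, but not w4 R w6.
Only transitive fails.

transitive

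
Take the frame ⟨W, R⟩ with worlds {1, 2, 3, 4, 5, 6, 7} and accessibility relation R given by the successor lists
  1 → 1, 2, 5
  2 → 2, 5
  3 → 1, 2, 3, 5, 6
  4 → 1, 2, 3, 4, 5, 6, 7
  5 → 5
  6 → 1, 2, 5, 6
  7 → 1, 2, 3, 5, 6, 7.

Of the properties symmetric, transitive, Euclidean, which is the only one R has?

Symmetric: no — 1 R 2 but not 2 R 1.
Transitive: yes — every two-step R-path is closed by a direct edge.
Euclidean: no — 1 R 5 and 1 R 2, but not 5 R 2.
Only transitive holds.

transitive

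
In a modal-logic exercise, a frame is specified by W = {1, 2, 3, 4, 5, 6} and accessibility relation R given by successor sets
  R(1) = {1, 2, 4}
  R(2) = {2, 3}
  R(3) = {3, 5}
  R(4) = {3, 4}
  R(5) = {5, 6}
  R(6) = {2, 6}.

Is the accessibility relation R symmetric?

Symmetric: no — 1 R 2 but not 2 R 1.

No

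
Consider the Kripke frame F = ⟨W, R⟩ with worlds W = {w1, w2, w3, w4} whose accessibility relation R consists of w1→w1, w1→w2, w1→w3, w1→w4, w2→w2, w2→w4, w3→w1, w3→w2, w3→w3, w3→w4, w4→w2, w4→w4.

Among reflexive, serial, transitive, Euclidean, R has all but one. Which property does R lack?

Euclidean

Reflexive: yes — every world is R-related to itself.
Serial: yes — every world has a successor (e.g. w1 R w1).
Transitive: yes — every two-step R-path is closed by a direct edge.
Euclidean: no — w1 R w2 and w1 R w3, but not w2 R w3.
Only Euclidean fails.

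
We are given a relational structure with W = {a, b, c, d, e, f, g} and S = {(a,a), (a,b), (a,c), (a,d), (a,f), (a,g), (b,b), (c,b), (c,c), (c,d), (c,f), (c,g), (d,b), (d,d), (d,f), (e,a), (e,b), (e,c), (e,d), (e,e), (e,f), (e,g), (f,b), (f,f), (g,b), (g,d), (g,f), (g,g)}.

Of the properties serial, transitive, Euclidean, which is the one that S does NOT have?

Euclidean

Serial: yes — every world has a successor (e.g. a S a).
Transitive: yes — every two-step S-path is closed by a direct edge.
Euclidean: no — a S b and a S c, but not b S c.
Only Euclidean fails.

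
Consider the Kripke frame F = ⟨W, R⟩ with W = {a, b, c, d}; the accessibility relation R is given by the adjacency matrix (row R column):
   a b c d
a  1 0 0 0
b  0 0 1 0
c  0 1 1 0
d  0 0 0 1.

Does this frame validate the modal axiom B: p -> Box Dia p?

Yes

By correspondence theory, B is valid on a frame iff R is symmetric.
Symmetric: yes — every pair in R has its reverse in R.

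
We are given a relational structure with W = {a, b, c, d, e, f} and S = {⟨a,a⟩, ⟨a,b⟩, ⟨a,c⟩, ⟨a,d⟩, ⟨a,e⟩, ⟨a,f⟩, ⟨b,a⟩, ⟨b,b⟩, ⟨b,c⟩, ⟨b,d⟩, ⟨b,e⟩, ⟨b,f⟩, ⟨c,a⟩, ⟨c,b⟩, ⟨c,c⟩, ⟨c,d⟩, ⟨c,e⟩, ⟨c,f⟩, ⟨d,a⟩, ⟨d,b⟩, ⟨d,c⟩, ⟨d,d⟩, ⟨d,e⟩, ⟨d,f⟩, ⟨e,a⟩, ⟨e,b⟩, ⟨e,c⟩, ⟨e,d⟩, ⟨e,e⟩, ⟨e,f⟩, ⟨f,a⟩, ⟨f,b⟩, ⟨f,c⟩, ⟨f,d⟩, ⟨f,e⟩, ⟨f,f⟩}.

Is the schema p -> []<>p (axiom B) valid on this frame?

Yes

Axiom B corresponds to the accessibility relation being symmetric.
Symmetric: yes — every pair in S has its reverse in S.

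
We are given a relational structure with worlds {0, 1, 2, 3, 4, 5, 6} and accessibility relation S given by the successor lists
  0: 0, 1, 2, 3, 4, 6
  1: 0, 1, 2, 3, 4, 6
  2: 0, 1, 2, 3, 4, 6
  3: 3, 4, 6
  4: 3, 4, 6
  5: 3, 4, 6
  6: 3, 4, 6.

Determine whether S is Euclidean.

Euclidean: no — 0 S 3 and 0 S 1, but not 3 S 1.

No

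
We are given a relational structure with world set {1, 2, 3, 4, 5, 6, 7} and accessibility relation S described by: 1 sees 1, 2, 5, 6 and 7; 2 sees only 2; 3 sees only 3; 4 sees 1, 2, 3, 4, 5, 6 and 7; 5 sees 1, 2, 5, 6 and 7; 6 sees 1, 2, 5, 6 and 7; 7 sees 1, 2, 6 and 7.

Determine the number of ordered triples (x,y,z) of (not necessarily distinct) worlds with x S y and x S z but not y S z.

39

Enumerating: (1,2,1), (1,2,5), (1,2,6), (1,2,7), (1,7,5), (4,1,3), (4,1,4), (4,2,1), (4,2,3), (4,2,4), (4,2,5), (4,2,6), … and 27 more.
Total: 39.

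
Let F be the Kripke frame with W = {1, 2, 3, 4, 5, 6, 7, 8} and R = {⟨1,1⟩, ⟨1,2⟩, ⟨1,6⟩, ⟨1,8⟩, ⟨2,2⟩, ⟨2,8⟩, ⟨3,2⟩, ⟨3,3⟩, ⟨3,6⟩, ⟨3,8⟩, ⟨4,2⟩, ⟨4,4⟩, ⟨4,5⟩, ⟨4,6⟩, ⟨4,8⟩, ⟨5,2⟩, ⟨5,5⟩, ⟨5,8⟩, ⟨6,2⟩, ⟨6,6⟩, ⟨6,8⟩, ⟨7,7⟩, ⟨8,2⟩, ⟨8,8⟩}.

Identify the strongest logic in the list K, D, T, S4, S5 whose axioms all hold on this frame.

S4

Serial (axiom D): yes — every world has a successor (e.g. 1 R 1).
Reflexive (axiom T): yes — every world is R-related to itself.
Transitive (axiom 4): yes — every two-step R-path is closed by a direct edge.
Euclidean (axiom 5): no — 1 R 2 and 1 R 6, but not 2 R 6.
So F validates K, D, T, S4; S5 would additionally require R to be Euclidean. The strongest is S4.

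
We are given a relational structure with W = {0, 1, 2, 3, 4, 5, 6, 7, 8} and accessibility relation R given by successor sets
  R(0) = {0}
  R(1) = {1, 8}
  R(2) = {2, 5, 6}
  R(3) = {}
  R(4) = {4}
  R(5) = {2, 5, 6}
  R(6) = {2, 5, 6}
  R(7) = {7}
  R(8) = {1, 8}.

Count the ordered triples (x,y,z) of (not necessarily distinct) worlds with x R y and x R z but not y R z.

0

R is Euclidean; there are no such tuples.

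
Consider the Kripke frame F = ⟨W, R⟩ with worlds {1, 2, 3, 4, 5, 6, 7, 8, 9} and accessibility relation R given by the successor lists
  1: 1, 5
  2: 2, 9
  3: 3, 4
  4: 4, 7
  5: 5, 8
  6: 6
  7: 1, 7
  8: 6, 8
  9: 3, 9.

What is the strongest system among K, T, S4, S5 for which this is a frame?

Reflexive (axiom T): yes — every world is R-related to itself.
Transitive (axiom 4): no — 1 R 5 and 5 R 8, but not 1 R 8.
Euclidean (axiom 5): no — 1 R 5 and 1 R 1, but not 5 R 1.
So F validates K, T; S4 would additionally require R to be transitive. The strongest is T.

T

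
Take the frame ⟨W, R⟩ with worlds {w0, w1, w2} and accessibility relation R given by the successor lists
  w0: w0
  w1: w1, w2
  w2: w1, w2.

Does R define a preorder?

Yes

Reflexive: yes — every world is R-related to itself.
Transitive: yes — every two-step R-path is closed by a direct edge.
So R is a preorder.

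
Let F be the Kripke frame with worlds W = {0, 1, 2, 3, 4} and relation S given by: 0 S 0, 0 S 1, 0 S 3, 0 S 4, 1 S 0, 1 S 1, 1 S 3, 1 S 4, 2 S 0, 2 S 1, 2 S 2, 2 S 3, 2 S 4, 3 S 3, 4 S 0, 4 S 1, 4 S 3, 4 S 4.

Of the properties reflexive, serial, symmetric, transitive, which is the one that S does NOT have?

symmetric

Reflexive: yes — every world is S-related to itself.
Serial: yes — every world has a successor (e.g. 0 S 0).
Symmetric: no — 0 S 3 but not 3 S 0.
Transitive: yes — every two-step S-path is closed by a direct edge.
Only symmetric fails.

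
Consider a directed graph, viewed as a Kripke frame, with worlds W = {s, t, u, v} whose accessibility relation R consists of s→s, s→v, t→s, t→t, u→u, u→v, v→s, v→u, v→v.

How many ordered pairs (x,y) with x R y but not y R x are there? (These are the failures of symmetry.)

1

Enumerating: (t,s).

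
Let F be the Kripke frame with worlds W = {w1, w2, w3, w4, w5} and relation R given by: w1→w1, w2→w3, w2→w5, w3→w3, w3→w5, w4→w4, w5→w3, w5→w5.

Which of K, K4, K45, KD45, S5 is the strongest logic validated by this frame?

KD45

Transitive (axiom 4): yes — every two-step R-path is closed by a direct edge.
Euclidean (axiom 5): yes — any two successors of a common world are R-related.
Serial (axiom D): yes — every world has a successor (e.g. w1 R w1).
Reflexive (axiom T): no — w2 is not related to itself.
So F validates K, K4, K45, KD45; S5 would additionally require R to be reflexive. The strongest is KD45.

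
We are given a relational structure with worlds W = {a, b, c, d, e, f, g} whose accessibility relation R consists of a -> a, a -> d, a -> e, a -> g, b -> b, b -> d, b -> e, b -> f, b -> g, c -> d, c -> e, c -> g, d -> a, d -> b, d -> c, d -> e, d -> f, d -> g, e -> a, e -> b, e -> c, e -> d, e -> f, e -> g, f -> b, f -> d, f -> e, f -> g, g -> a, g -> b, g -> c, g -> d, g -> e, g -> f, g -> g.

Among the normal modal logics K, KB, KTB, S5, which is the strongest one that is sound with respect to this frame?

KB

Symmetric (axiom B): yes — every pair in R has its reverse in R.
Reflexive (axiom T): no — c is not related to itself.
Euclidean (axiom 5): no — d R a and d R b, but not a R b.
So F validates K, KB; KTB would additionally require R to be reflexive. The strongest is KB.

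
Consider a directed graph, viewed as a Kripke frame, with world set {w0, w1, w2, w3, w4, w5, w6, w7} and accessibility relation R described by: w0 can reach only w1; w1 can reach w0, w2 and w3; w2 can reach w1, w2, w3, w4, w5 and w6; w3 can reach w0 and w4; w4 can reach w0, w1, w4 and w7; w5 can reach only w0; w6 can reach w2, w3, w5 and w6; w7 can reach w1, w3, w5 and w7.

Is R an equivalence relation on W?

No

Reflexive: no — w0 is not related to itself.
Symmetric: no — w1 R w3 but not w3 R w1.
Transitive: no — w0 R w1 and w1 R w2, but not w0 R w2.
So R is not an equivalence relation.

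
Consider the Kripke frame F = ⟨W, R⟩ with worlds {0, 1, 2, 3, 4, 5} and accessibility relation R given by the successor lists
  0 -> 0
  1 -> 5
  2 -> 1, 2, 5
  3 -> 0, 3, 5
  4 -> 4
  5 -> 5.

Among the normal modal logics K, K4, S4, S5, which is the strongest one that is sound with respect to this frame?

Transitive (axiom 4): yes — every two-step R-path is closed by a direct edge.
Reflexive (axiom T): no — 1 is not related to itself.
Euclidean (axiom 5): no — 2 R 5 and 2 R 1, but not 5 R 1.
So F validates K, K4; S4 would additionally require R to be reflexive. The strongest is K4.

K4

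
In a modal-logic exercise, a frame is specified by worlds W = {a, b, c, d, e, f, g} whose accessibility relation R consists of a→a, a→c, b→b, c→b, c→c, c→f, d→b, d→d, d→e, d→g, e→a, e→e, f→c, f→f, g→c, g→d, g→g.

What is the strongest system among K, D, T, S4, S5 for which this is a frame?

T

Serial (axiom D): yes — every world has a successor (e.g. a R a).
Reflexive (axiom T): yes — every world is R-related to itself.
Transitive (axiom 4): no — a R c and c R b, but not a R b.
Euclidean (axiom 5): no — c R b and c R f, but not b R f.
So F validates K, D, T; S4 would additionally require R to be transitive. The strongest is T.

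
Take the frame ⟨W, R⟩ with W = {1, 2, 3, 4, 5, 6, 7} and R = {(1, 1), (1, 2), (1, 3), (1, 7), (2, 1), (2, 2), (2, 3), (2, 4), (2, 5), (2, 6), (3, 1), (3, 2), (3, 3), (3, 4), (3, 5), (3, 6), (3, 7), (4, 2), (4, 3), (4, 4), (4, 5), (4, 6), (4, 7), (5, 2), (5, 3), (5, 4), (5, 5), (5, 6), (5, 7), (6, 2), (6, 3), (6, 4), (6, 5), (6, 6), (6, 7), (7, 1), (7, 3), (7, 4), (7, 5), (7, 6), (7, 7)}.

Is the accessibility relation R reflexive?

Yes

Reflexive: yes — every world is R-related to itself.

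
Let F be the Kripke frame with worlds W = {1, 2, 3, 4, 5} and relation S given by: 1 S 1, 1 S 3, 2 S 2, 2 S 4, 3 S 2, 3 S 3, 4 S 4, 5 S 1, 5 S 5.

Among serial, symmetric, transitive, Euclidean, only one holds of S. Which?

Serial: yes — every world has a successor (e.g. 1 S 1).
Symmetric: no — 1 S 3 but not 3 S 1.
Transitive: no — 1 S 3 and 3 S 2, but not 1 S 2.
Euclidean: no — 1 S 3 and 1 S 1, but not 3 S 1.
Only serial holds.

serial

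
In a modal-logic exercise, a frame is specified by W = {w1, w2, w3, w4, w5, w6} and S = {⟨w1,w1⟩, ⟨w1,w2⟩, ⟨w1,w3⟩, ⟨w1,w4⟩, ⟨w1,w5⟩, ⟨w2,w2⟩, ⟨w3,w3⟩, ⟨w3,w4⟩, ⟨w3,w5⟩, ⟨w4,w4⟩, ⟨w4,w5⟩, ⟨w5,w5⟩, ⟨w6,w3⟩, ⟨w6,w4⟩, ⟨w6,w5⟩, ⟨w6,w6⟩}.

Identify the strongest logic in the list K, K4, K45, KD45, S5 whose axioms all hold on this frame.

K4

Transitive (axiom 4): yes — every two-step S-path is closed by a direct edge.
Euclidean (axiom 5): no — w1 S w2 and w1 S w3, but not w2 S w3.
Serial (axiom D): yes — every world has a successor (e.g. w1 S w1).
Reflexive (axiom T): yes — every world is S-related to itself.
So F validates K, K4; K45 would additionally require S to be Euclidean. The strongest is K4.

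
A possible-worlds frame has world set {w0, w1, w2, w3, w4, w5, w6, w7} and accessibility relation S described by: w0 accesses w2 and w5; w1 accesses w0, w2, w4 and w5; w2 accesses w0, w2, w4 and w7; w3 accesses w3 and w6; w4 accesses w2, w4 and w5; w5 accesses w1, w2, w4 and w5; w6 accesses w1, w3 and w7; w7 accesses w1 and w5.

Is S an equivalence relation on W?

Reflexive: no — w0 is not related to itself.
Symmetric: no — w0 S w5 but not w5 S w0.
Transitive: no — w0 S w2 and w2 S w4, but not w0 S w4.
So S is not an equivalence relation.

No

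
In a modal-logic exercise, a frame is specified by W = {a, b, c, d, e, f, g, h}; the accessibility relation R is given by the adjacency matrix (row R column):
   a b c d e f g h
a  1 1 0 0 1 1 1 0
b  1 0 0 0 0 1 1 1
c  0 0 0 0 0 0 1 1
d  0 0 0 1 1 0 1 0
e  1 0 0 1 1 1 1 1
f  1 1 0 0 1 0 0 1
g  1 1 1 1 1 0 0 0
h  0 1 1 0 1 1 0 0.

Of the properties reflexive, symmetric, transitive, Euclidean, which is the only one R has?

Reflexive: no — b is not related to itself.
Symmetric: yes — every pair in R has its reverse in R.
Transitive: no — a R b and b R h, but not a R h.
Euclidean: no — a R b and a R e, but not b R e.
Only symmetric holds.

symmetric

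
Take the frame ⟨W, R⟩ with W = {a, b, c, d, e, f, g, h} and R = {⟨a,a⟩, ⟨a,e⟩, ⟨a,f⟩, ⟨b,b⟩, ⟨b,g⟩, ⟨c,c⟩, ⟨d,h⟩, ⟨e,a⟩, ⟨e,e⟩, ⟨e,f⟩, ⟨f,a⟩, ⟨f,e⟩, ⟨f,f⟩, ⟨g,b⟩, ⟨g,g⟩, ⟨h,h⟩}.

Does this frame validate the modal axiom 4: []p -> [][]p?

Axiom 4 corresponds to the accessibility relation being transitive.
Transitive: yes — every two-step R-path is closed by a direct edge.

Yes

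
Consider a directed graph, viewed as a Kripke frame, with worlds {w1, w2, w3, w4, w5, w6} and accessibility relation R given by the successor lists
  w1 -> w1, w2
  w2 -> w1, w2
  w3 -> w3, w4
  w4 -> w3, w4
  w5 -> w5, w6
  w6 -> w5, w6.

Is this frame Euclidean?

Yes

Euclidean: yes — any two successors of a common world are R-related.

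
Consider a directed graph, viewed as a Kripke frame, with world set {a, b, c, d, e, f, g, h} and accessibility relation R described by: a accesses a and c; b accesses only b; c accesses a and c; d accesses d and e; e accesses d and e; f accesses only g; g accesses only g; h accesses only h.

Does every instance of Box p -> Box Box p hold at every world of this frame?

By correspondence theory, 4 is valid on a frame iff R is transitive.
Transitive: yes — every two-step R-path is closed by a direct edge.

Yes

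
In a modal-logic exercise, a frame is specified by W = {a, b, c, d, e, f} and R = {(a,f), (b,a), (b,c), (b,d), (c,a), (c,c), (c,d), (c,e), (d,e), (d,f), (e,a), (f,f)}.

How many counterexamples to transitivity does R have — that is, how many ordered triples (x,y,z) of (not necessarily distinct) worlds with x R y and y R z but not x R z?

Enumerating: (b,a,f), (b,c,e), (b,d,e), (b,d,f), (c,a,f), (c,d,f), (d,e,a), (e,a,f).

8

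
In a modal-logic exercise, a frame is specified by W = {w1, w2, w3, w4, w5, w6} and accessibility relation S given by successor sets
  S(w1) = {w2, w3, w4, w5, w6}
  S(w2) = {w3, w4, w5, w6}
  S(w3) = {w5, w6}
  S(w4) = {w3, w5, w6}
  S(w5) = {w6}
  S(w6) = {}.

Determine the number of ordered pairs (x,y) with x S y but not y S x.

15

Enumerating: (w1,w2), (w1,w3), (w1,w4), (w1,w5), (w1,w6), (w2,w3), (w2,w4), (w2,w5), (w2,w6), (w3,w5), (w3,w6), (w4,w3), (w4,w5), (w4,w6), (w5,w6).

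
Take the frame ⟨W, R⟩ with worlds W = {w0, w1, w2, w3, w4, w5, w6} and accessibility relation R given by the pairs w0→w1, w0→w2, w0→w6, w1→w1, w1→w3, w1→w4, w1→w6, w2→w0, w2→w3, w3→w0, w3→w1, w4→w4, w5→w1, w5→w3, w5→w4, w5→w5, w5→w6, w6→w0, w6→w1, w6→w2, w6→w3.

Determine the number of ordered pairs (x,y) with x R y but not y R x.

Enumerating: (w0,w1), (w1,w4), (w2,w3), (w3,w0), (w5,w1), (w5,w3), (w5,w4), (w5,w6), (w6,w2), (w6,w3).

10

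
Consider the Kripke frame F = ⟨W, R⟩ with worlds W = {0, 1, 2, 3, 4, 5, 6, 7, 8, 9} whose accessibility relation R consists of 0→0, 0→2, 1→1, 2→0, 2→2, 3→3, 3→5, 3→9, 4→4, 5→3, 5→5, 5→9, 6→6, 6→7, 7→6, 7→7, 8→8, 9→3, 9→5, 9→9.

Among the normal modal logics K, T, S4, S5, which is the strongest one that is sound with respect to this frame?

S5

Reflexive (axiom T): yes — every world is R-related to itself.
Transitive (axiom 4): yes — every two-step R-path is closed by a direct edge.
Euclidean (axiom 5): yes — any two successors of a common world are R-related.
So F validates K, T, S4, S5. The strongest is S5.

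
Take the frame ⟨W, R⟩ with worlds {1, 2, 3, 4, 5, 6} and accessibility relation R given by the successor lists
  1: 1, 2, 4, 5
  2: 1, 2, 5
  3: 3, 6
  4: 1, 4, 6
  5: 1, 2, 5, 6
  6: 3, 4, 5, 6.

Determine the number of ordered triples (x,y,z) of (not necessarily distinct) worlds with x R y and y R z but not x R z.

Enumerating: (1,4,6), (1,5,6), (2,1,4), (2,5,6), (3,6,4), (3,6,5), (4,1,2), (4,1,5), (4,6,3), (4,6,5), (5,1,4), (5,6,3), (5,6,4), (6,4,1), (6,5,1), (6,5,2).

16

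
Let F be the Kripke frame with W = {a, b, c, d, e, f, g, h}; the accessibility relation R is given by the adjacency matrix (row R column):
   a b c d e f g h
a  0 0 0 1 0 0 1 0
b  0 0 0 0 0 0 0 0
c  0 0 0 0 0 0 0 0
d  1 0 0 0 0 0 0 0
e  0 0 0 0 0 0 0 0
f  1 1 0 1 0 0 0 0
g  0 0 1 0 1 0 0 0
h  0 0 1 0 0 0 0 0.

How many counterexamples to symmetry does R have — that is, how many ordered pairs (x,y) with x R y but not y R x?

Enumerating: (a,g), (f,a), (f,b), (f,d), (g,c), (g,e), (h,c).

7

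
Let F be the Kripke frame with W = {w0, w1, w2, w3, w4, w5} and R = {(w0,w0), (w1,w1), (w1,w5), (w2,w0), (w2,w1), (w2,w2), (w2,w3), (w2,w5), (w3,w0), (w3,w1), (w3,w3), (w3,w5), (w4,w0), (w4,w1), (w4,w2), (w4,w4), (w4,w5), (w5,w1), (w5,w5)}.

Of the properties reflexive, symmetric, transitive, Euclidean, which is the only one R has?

Reflexive: yes — every world is R-related to itself.
Symmetric: no — w2 R w0 but not w0 R w2.
Transitive: no — w4 R w2 and w2 R w3, but not w4 R w3.
Euclidean: no — w2 R w0 and w2 R w1, but not w0 R w1.
Only reflexive holds.

reflexive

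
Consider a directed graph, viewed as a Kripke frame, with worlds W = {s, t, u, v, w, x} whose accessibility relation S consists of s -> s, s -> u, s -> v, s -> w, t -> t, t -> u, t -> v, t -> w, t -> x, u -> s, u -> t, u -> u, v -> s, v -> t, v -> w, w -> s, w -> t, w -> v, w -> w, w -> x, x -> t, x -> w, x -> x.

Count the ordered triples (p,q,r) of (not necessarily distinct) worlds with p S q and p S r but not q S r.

Enumerating: (s,u,v), (s,u,w), (s,v,u), (s,v,v), (s,w,u), (t,u,v), (t,u,w), (t,u,x), (t,v,u), (t,v,v), (t,v,x), (t,w,u), … and 13 more.
Total: 25.

25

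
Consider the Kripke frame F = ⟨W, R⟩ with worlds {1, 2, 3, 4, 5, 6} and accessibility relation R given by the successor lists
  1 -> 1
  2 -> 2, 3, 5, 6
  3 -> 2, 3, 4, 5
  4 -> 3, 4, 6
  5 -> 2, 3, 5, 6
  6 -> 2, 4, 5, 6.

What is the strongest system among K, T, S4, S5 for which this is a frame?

Reflexive (axiom T): yes — every world is R-related to itself.
Transitive (axiom 4): no — 2 R 3 and 3 R 4, but not 2 R 4.
Euclidean (axiom 5): no — 2 R 3 and 2 R 6, but not 3 R 6.
So F validates K, T; S4 would additionally require R to be transitive. The strongest is T.

T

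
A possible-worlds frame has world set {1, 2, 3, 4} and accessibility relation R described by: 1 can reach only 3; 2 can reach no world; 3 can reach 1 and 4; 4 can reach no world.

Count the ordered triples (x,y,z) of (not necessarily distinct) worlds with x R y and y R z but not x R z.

3

Enumerating: (1,3,1), (1,3,4), (3,1,3).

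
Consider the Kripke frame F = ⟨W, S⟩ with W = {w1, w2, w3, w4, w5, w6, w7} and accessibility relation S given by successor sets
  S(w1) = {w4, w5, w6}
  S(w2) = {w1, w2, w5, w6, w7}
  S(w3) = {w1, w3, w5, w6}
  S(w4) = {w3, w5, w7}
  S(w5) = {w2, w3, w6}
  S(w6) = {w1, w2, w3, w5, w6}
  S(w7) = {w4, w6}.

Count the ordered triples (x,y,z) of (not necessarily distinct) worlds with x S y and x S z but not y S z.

38

Enumerating: (w1,w4,w4), (w1,w4,w6), (w1,w5,w4), (w1,w5,w5), (w1,w6,w4), (w2,w1,w1), (w2,w1,w2), (w2,w1,w7), (w2,w5,w1), (w2,w5,w5), (w2,w5,w7), (w2,w6,w7), … and 26 more.
Total: 38.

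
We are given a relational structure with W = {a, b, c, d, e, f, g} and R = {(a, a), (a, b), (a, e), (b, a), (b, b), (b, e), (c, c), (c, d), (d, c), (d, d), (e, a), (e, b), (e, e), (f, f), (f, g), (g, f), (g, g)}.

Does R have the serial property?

Serial: yes — every world has a successor (e.g. a R a).

Yes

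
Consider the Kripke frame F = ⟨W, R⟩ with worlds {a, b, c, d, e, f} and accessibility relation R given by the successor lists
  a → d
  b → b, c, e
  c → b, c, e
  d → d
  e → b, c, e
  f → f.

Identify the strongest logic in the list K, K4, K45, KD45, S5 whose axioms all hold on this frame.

KD45

Transitive (axiom 4): yes — every two-step R-path is closed by a direct edge.
Euclidean (axiom 5): yes — any two successors of a common world are R-related.
Serial (axiom D): yes — every world has a successor (e.g. a R d).
Reflexive (axiom T): no — a is not related to itself.
So F validates K, K4, K45, KD45; S5 would additionally require R to be reflexive. The strongest is KD45.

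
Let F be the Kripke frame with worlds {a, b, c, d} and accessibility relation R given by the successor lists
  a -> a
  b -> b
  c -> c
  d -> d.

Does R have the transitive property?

Transitive: yes — every two-step R-path is closed by a direct edge.

Yes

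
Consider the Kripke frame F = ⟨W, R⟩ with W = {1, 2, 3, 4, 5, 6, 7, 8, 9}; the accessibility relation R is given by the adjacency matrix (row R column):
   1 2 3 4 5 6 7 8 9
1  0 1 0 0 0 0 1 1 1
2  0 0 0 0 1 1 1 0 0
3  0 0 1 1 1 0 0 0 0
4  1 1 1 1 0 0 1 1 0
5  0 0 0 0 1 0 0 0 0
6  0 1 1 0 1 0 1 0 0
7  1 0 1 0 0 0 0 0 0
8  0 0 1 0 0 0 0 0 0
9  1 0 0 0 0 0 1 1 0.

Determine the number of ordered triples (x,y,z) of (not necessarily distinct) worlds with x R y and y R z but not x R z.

33

Enumerating: (1,2,5), (1,2,6), (1,7,1), (1,7,3), (1,8,3), (1,9,1), (2,6,2), (2,6,3), (2,7,1), (2,7,3), (3,4,1), (3,4,2), … and 21 more.
Total: 33.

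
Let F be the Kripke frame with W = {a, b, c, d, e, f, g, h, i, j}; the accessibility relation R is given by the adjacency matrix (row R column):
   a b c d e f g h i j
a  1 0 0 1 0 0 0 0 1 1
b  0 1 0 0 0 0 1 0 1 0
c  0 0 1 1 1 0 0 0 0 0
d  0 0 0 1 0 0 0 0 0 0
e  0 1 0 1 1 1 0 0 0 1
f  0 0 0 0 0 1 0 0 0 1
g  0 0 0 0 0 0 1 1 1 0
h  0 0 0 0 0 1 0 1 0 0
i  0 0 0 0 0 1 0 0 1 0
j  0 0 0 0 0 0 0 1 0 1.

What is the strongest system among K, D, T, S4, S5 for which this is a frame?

Serial (axiom D): yes — every world has a successor (e.g. a R a).
Reflexive (axiom T): yes — every world is R-related to itself.
Transitive (axiom 4): no — a R i and i R f, but not a R f.
Euclidean (axiom 5): no — a R d and a R i, but not d R i.
So F validates K, D, T; S4 would additionally require R to be transitive. The strongest is T.

T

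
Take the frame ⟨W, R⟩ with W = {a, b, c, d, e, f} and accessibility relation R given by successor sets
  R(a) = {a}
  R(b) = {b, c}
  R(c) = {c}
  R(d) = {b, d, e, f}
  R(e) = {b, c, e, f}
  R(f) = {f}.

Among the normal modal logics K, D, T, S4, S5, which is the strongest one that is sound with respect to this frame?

Serial (axiom D): yes — every world has a successor (e.g. a R a).
Reflexive (axiom T): yes — every world is R-related to itself.
Transitive (axiom 4): no — d R b and b R c, but not d R c.
Euclidean (axiom 5): no — d R b and d R e, but not b R e.
So F validates K, D, T; S4 would additionally require R to be transitive. The strongest is T.

T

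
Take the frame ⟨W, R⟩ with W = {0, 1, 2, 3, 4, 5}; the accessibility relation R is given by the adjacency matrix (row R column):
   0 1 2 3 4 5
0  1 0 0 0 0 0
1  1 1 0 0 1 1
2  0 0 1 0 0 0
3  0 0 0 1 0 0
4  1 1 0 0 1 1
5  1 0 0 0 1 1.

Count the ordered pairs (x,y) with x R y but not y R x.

4

Enumerating: (1,0), (1,5), (4,0), (5,0).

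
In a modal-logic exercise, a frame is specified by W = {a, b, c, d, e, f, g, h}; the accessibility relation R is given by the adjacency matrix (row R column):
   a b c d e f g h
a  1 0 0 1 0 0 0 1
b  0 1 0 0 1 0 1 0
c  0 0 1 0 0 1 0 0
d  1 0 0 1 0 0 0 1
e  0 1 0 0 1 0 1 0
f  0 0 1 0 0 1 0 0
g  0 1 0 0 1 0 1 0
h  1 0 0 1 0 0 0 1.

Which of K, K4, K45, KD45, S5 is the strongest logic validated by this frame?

Transitive (axiom 4): yes — every two-step R-path is closed by a direct edge.
Euclidean (axiom 5): yes — any two successors of a common world are R-related.
Serial (axiom D): yes — every world has a successor (e.g. a R a).
Reflexive (axiom T): yes — every world is R-related to itself.
So F validates K, K4, K45, KD45, S5. The strongest is S5.

S5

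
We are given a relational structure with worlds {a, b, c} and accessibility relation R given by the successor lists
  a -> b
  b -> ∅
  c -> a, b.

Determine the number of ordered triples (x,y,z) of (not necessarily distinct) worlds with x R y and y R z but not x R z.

0

R is transitive; there are no such tuples.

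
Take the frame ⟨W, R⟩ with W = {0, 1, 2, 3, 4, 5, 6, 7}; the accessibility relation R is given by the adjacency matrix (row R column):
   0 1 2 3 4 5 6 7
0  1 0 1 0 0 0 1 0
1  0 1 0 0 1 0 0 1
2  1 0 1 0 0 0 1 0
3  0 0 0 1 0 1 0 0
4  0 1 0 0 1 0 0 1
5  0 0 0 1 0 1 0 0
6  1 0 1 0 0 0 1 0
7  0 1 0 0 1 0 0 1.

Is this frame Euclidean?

Yes

Euclidean: yes — any two successors of a common world are R-related.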